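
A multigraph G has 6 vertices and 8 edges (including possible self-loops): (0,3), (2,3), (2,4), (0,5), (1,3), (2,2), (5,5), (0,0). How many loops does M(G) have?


In a graphic matroid, a loop is a self-loop edge (u,u) with rank 0.
Examining all 8 edges for self-loops...
Self-loops found: (2,2), (5,5), (0,0)
Number of loops = 3.

3


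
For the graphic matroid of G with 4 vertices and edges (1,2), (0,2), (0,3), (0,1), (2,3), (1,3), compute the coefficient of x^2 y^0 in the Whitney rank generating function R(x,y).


R(x,y) = sum over A in 2^E of x^(r(E)-r(A)) * y^(|A|-r(A)).
G has 4 vertices, 6 edges. r(E) = 3.
Enumerate all 2^6 = 64 subsets.
Count subsets with r(E)-r(A)=2 and |A|-r(A)=0: 6.

6


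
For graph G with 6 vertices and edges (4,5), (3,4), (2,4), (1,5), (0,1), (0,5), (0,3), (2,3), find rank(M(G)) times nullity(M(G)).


r(M) = |V| - c = 6 - 1 = 5.
nullity = |E| - r(M) = 8 - 5 = 3.
Product = 5 * 3 = 15.

15


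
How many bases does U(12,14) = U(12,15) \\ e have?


Deleting e from U(12,15) gives U(12,14) since n > r.
Bases of U(12,14) = C(14,12) = 91.

91


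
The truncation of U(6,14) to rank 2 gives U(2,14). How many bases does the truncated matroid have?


Truncating U(6,14) to rank 2 gives U(2,14).
Bases of U(2,14) are all 2-element subsets of 14 elements.
Number of bases = C(14,2) = 14! / (2! * 12!) = 91.

91


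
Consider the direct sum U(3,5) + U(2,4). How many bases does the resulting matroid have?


Bases of a direct sum M1 + M2: |B| = |B(M1)| * |B(M2)|.
|B(U(3,5))| = C(5,3) = 10.
|B(U(2,4))| = C(4,2) = 6.
Total bases = 10 * 6 = 60.

60


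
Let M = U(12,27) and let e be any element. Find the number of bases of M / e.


Contracting e from U(12,27) gives U(11,26).
Bases of U(11,26) = C(26,11) = 26! / (11! * 15!) = 7726160.

7726160


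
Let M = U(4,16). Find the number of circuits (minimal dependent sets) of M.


In U(4,16), circuits are the (5)-element subsets.
Any set of 5 elements is dependent, and removing any one element gives
an independent set of size 4, so it is a minimal dependent set.
Number of circuits = C(16,5) = 16! / (5! * 11!) = 4368.

4368


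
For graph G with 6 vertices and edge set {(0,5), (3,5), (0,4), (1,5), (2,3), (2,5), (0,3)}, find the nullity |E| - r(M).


Cycle rank (nullity) = |E| - r(M) = |E| - (|V| - c).
|E| = 7, |V| = 6, c = 1.
Nullity = 7 - (6 - 1) = 7 - 5 = 2.

2


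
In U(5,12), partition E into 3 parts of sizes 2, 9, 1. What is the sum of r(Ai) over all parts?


r(Ai) = min(|Ai|, 5) for each part.
Sum = min(2,5) + min(9,5) + min(1,5)
    = 2 + 5 + 1
    = 8.

8


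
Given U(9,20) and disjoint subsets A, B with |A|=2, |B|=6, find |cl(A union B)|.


|A union B| = 2 + 6 = 8 (disjoint).
In U(9,20), cl(S) = S if |S| < 9, else cl(S) = E.
Since 8 < 9, cl(A union B) = A union B.
|cl(A union B)| = 8.

8


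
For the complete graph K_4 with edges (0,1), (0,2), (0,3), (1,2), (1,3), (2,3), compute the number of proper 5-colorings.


P(K_4, k) = k(k-1)(k-2)...(k-3).
P(5) = (5) * (4) * (3) * (2) = 120.

120


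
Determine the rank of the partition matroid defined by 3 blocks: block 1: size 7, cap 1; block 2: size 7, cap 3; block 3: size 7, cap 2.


Rank of a partition matroid = sum of min(|Si|, ci) for each block.
= min(7,1) + min(7,3) + min(7,2)
= 1 + 3 + 2
= 6.

6


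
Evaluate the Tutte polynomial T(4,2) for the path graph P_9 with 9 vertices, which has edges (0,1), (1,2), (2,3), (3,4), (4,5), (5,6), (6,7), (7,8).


A path on 9 vertices is a tree with 8 edges.
T(x,y) = x^(8) for any tree.
T(4,2) = 4^8 = 65536.

65536


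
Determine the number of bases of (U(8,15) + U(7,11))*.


(M1+M2)* = M1* + M2*.
M1* = U(7,15), bases: C(15,7) = 6435.
M2* = U(4,11), bases: C(11,4) = 330.
|B(M*)| = 6435 * 330 = 2123550.

2123550


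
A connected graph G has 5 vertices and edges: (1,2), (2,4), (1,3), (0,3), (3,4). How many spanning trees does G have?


By Kirchhoff's matrix tree theorem, the number of spanning trees equals
the determinant of any cofactor of the Laplacian matrix L.
G has 5 vertices and 5 edges.
Computing the (4 x 4) cofactor determinant gives 4.

4


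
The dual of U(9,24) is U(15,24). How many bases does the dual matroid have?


The dual of U(r,n) is U(n-r, n) = U(15,24).
Bases of U(15,24) are all (15)-element subsets.
|B(M*)| = C(24,15) = 1307504.

1307504


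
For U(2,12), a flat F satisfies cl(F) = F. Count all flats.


Flats of U(2,12): every subset of size < 2 is a flat, plus E itself.
Count = C(12,0) + C(12,1) + 1
     = 1 + 12 + 1
     = 14.

14


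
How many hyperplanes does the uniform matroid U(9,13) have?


Hyperplanes of U(9,13) are flats of rank 8.
In a uniform matroid, these are exactly the (8)-element subsets.
Count = C(13,8) = 13! / (8! * 5!) = 1287.

1287


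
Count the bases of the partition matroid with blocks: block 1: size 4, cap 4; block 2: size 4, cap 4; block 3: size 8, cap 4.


A basis picks exactly ci elements from block i.
Number of bases = product of C(|Si|, ci).
= C(4,4) * C(4,4) * C(8,4)
= 1 * 1 * 70
= 70.

70


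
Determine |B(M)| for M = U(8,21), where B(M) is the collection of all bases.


Bases of U(8,21) are all 8-element subsets of the 21-element ground set.
Number of bases = C(21,8).
(21 choose 8) = 203490.

203490


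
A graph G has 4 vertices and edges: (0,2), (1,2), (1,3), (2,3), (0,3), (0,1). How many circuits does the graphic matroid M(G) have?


A circuit in a graphic matroid = edge set of a simple cycle.
G has 4 vertices and 6 edges.
Enumerating all minimal edge subsets forming cycles...
Total circuits found: 7.

7


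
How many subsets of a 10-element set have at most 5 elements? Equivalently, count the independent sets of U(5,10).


Independent sets of U(5,10) are all subsets of size <= 5.
Count = C(10,0) + C(10,1) + C(10,2) + C(10,3) + C(10,4) + C(10,5)
     = 1 + 10 + 45 + 120 + 210 + 252
     = 638.

638


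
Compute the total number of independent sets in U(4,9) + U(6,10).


For a direct sum, |I(M1+M2)| = |I(M1)| * |I(M2)|.
|I(U(4,9))| = sum C(9,k) for k=0..4 = 256.
|I(U(6,10))| = sum C(10,k) for k=0..6 = 848.
Total = 256 * 848 = 217088.

217088


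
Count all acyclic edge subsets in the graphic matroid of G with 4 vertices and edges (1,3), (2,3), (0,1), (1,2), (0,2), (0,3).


An independent set in a graphic matroid is an acyclic edge subset.
G has 4 vertices and 6 edges.
Enumerate all 2^6 = 64 subsets, checking for acyclicity.
Total independent sets = 38.

38


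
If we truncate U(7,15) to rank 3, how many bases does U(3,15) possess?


Truncating U(7,15) to rank 3 gives U(3,15).
Bases of U(3,15) are all 3-element subsets of 15 elements.
Number of bases = C(15,3) = (15 * 14 * 13) / (1 * 2 * 3) = 455.

455


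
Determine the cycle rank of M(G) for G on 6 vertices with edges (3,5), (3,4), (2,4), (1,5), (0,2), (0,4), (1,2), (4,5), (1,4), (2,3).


Cycle rank (nullity) = |E| - r(M) = |E| - (|V| - c).
|E| = 10, |V| = 6, c = 1.
Nullity = 10 - (6 - 1) = 10 - 5 = 5.

5


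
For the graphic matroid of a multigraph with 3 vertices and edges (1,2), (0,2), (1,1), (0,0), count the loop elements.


In a graphic matroid, a loop is a self-loop edge (u,u) with rank 0.
Examining all 4 edges for self-loops...
Self-loops found: (1,1), (0,0)
Number of loops = 2.

2


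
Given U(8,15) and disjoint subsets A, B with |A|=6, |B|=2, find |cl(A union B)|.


|A union B| = 6 + 2 = 8 (disjoint).
In U(8,15), cl(S) = S if |S| < 8, else cl(S) = E.
Since 8 >= 8, cl(A union B) = E.
|cl(A union B)| = 15.

15


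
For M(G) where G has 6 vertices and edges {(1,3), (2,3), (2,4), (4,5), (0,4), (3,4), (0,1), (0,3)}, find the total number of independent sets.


An independent set in a graphic matroid is an acyclic edge subset.
G has 6 vertices and 8 edges.
Enumerate all 2^8 = 256 subsets, checking for acyclicity.
Total independent sets = 164.

164


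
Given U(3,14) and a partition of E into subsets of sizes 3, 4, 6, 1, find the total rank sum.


r(Ai) = min(|Ai|, 3) for each part.
Sum = min(3,3) + min(4,3) + min(6,3) + min(1,3)
    = 3 + 3 + 3 + 1
    = 10.

10


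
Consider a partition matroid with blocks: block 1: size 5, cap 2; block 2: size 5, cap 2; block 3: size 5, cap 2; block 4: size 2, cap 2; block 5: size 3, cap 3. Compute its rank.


Rank of a partition matroid = sum of min(|Si|, ci) for each block.
= min(5,2) + min(5,2) + min(5,2) + min(2,2) + min(3,3)
= 2 + 2 + 2 + 2 + 3
= 11.

11


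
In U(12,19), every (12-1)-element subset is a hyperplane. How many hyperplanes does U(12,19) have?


Hyperplanes of U(12,19) are flats of rank 11.
In a uniform matroid, these are exactly the (11)-element subsets.
Count = (19 choose 11) = 75582.

75582


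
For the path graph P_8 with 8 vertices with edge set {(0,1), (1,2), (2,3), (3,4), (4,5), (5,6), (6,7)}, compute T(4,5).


A path on 8 vertices is a tree with 7 edges.
T(x,y) = x^(7) for any tree.
T(4,5) = 4^7 = 16384.

16384


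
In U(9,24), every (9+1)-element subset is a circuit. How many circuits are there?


In U(9,24), circuits are the (10)-element subsets.
Any set of 10 elements is dependent, and removing any one element gives
an independent set of size 9, so it is a minimal dependent set.
Number of circuits = C(24,10) = 1961256.

1961256


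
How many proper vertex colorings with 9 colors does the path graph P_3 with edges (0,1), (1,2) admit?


P(P_3, k) = k * (k-1)^(2).
P(9) = 9 * 8^2 = 9 * 64 = 576.

576


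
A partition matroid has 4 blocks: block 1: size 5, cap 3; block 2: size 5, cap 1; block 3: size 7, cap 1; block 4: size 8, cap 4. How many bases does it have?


A basis picks exactly ci elements from block i.
Number of bases = product of C(|Si|, ci).
= C(5,3) * C(5,1) * C(7,1) * C(8,4)
= 10 * 5 * 7 * 70
= 24500.

24500


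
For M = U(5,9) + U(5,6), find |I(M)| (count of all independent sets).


For a direct sum, |I(M1+M2)| = |I(M1)| * |I(M2)|.
|I(U(5,9))| = sum C(9,k) for k=0..5 = 382.
|I(U(5,6))| = sum C(6,k) for k=0..5 = 63.
Total = 382 * 63 = 24066.

24066


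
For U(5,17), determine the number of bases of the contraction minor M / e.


Contracting e from U(5,17) gives U(4,16).
Bases of U(4,16) = C(16,4) = (16 * 15 * 14 * 13) / (1 * 2 * 3 * 4) = 1820.

1820


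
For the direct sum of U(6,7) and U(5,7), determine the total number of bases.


Bases of a direct sum M1 + M2: |B| = |B(M1)| * |B(M2)|.
|B(U(6,7))| = C(7,6) = 7.
|B(U(5,7))| = C(7,5) = 21.
Total bases = 7 * 21 = 147.

147


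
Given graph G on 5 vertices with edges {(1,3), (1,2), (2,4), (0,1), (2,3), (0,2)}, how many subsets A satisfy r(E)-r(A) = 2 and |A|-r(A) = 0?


R(x,y) = sum over A in 2^E of x^(r(E)-r(A)) * y^(|A|-r(A)).
G has 5 vertices, 6 edges. r(E) = 4.
Enumerate all 2^6 = 64 subsets.
Count subsets with r(E)-r(A)=2 and |A|-r(A)=0: 15.

15


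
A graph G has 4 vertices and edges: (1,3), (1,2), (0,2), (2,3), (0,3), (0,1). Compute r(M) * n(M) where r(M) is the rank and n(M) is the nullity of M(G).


r(M) = |V| - c = 4 - 1 = 3.
nullity = |E| - r(M) = 6 - 3 = 3.
Product = 3 * 3 = 9.

9


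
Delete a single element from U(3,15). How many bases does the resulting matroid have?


Deleting e from U(3,15) gives U(3,14) since n > r.
Bases of U(3,14) = (14 choose 3) = 364.

364


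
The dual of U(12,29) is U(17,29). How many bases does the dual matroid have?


The dual of U(r,n) is U(n-r, n) = U(17,29).
Bases of U(17,29) are all (17)-element subsets.
|B(M*)| = C(29,17) = 29! / (17! * 12!) = 51895935.

51895935


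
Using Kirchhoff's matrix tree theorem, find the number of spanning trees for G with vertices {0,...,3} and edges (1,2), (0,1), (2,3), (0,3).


By Kirchhoff's matrix tree theorem, the number of spanning trees equals
the determinant of any cofactor of the Laplacian matrix L.
G has 4 vertices and 4 edges.
Computing the (3 x 3) cofactor determinant gives 4.

4


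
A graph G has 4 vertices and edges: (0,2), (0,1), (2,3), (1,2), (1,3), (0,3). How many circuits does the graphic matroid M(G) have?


A circuit in a graphic matroid = edge set of a simple cycle.
G has 4 vertices and 6 edges.
Enumerating all minimal edge subsets forming cycles...
Total circuits found: 7.

7


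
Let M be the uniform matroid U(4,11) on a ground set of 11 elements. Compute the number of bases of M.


Bases of U(4,11) are all 4-element subsets of the 11-element ground set.
Number of bases = C(11,4).
C(11,4) = 11! / (4! * 7!) = 330.

330


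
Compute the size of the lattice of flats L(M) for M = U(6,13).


Flats of U(6,13): every subset of size < 6 is a flat, plus E itself.
Count = (13 choose 0) + (13 choose 1) + (13 choose 2) + (13 choose 3) + (13 choose 4) + (13 choose 5) + 1
     = 1 + 13 + 78 + 286 + 715 + 1287 + 1
     = 2381.

2381


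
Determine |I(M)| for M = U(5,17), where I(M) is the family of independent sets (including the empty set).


Independent sets of U(5,17) are all subsets of size <= 5.
Count = C(17,0) + C(17,1) + C(17,2) + C(17,3) + C(17,4) + C(17,5)
     = 1 + 17 + 136 + 680 + 2380 + 6188
     = 9402.

9402


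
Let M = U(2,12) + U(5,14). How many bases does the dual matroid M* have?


(M1+M2)* = M1* + M2*.
M1* = U(10,12), bases: C(12,10) = 66.
M2* = U(9,14), bases: C(14,9) = 2002.
|B(M*)| = 66 * 2002 = 132132.

132132


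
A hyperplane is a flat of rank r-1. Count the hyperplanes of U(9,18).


Hyperplanes of U(9,18) are flats of rank 8.
In a uniform matroid, these are exactly the (8)-element subsets.
Count = (18 choose 8) = 43758.

43758


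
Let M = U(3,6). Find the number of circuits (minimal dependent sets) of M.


In U(3,6), circuits are the (4)-element subsets.
Any set of 4 elements is dependent, and removing any one element gives
an independent set of size 3, so it is a minimal dependent set.
Number of circuits = (6 choose 4) = 15.

15


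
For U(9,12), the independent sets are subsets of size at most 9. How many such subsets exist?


Independent sets of U(9,12) are all subsets of size <= 9.
Count = (12 choose 0) + (12 choose 1) + (12 choose 2) + (12 choose 3) + (12 choose 4) + (12 choose 5) + (12 choose 6) + (12 choose 7) + (12 choose 8) + (12 choose 9)
     = 1 + 12 + 66 + 220 + 495 + 792 + 924 + 792 + 495 + 220
     = 4017.

4017


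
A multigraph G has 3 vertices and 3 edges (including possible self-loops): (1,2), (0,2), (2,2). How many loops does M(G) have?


In a graphic matroid, a loop is a self-loop edge (u,u) with rank 0.
Examining all 3 edges for self-loops...
Self-loops found: (2,2)
Number of loops = 1.

1


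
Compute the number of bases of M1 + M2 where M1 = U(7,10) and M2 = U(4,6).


Bases of a direct sum M1 + M2: |B| = |B(M1)| * |B(M2)|.
|B(U(7,10))| = C(10,7) = 120.
|B(U(4,6))| = C(6,4) = 15.
Total bases = 120 * 15 = 1800.

1800


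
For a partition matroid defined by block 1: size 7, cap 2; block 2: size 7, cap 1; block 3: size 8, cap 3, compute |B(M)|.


A basis picks exactly ci elements from block i.
Number of bases = product of C(|Si|, ci).
= C(7,2) * C(7,1) * C(8,3)
= 21 * 7 * 56
= 8232.

8232


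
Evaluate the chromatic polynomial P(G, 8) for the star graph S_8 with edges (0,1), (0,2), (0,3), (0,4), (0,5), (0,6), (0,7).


P(tree, k) = k * (k-1)^(7) for any tree on 8 vertices.
P(8) = 8 * 7^7 = 8 * 823543 = 6588344.

6588344


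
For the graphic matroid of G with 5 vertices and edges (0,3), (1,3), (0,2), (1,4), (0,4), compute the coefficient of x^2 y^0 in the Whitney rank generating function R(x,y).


R(x,y) = sum over A in 2^E of x^(r(E)-r(A)) * y^(|A|-r(A)).
G has 5 vertices, 5 edges. r(E) = 4.
Enumerate all 2^5 = 32 subsets.
Count subsets with r(E)-r(A)=2 and |A|-r(A)=0: 10.

10


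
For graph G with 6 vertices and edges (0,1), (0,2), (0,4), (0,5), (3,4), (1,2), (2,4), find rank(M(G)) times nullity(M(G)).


r(M) = |V| - c = 6 - 1 = 5.
nullity = |E| - r(M) = 7 - 5 = 2.
Product = 5 * 2 = 10.

10


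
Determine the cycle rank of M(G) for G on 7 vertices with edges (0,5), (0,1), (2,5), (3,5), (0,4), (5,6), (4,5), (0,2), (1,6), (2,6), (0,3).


Cycle rank (nullity) = |E| - r(M) = |E| - (|V| - c).
|E| = 11, |V| = 7, c = 1.
Nullity = 11 - (7 - 1) = 11 - 6 = 5.

5


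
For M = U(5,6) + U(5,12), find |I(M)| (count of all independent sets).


For a direct sum, |I(M1+M2)| = |I(M1)| * |I(M2)|.
|I(U(5,6))| = sum C(6,k) for k=0..5 = 63.
|I(U(5,12))| = sum C(12,k) for k=0..5 = 1586.
Total = 63 * 1586 = 99918.

99918


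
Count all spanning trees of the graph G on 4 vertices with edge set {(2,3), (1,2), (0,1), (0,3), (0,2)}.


By Kirchhoff's matrix tree theorem, the number of spanning trees equals
the determinant of any cofactor of the Laplacian matrix L.
G has 4 vertices and 5 edges.
Computing the (3 x 3) cofactor determinant gives 8.

8


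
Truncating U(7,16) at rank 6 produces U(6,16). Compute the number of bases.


Truncating U(7,16) to rank 6 gives U(6,16).
Bases of U(6,16) are all 6-element subsets of 16 elements.
Number of bases = C(16,6) = 16! / (6! * 10!) = 8008.

8008


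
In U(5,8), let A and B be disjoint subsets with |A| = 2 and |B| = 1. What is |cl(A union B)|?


|A union B| = 2 + 1 = 3 (disjoint).
In U(5,8), cl(S) = S if |S| < 5, else cl(S) = E.
Since 3 < 5, cl(A union B) = A union B.
|cl(A union B)| = 3.

3


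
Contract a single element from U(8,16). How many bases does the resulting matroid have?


Contracting e from U(8,16) gives U(7,15).
Bases of U(7,15) = C(15,7) = 6435.

6435


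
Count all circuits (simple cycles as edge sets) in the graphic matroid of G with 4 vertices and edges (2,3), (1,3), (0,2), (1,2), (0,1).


A circuit in a graphic matroid = edge set of a simple cycle.
G has 4 vertices and 5 edges.
Enumerating all minimal edge subsets forming cycles...
Total circuits found: 3.

3


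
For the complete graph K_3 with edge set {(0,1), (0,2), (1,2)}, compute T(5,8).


T(K_3; x,y) = x^2 + x + y.
T(5,8) = 25 + 5 + 8 = 38.

38


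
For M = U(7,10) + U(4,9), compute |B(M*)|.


(M1+M2)* = M1* + M2*.
M1* = U(3,10), bases: C(10,3) = 120.
M2* = U(5,9), bases: C(9,5) = 126.
|B(M*)| = 120 * 126 = 15120.

15120


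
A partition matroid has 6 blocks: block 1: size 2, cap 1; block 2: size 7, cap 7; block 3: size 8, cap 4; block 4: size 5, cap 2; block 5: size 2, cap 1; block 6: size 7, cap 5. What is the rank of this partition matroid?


Rank of a partition matroid = sum of min(|Si|, ci) for each block.
= min(2,1) + min(7,7) + min(8,4) + min(5,2) + min(2,1) + min(7,5)
= 1 + 7 + 4 + 2 + 1 + 5
= 20.

20


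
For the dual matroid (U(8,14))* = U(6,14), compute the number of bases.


The dual of U(r,n) is U(n-r, n) = U(6,14).
Bases of U(6,14) are all (6)-element subsets.
|B(M*)| = C(14,6) = 3003.

3003


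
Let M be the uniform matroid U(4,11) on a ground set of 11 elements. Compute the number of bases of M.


Bases of U(4,11) are all 4-element subsets of the 11-element ground set.
Number of bases = C(11,4).
C(11,4) = (11 * 10 * 9 * 8) / (1 * 2 * 3 * 4) = 330.

330


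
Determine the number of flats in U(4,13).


Flats of U(4,13): every subset of size < 4 is a flat, plus E itself.
Count = C(13,0) + C(13,1) + C(13,2) + C(13,3) + 1
     = 1 + 13 + 78 + 286 + 1
     = 379.

379


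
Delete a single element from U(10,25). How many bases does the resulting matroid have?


Deleting e from U(10,25) gives U(10,24) since n > r.
Bases of U(10,24) = C(24,10) = 24! / (10! * 14!) = 1961256.

1961256


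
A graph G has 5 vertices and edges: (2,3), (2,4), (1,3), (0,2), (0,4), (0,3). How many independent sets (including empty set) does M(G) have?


An independent set in a graphic matroid is an acyclic edge subset.
G has 5 vertices and 6 edges.
Enumerate all 2^6 = 64 subsets, checking for acyclicity.
Total independent sets = 48.

48


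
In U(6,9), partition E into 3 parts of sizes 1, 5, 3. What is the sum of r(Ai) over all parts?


r(Ai) = min(|Ai|, 6) for each part.
Sum = min(1,6) + min(5,6) + min(3,6)
    = 1 + 5 + 3
    = 9.

9


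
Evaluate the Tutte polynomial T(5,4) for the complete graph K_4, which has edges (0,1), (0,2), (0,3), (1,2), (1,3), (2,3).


T(K_4; x,y) = x^3 + 3x^2 + 4xy + 2x + y^3 + 3y^2 + 2y.
Substituting x=5, y=4:
= 125 + 75 + 80 + 10 + 64 + 48 + 8
= 410.

410


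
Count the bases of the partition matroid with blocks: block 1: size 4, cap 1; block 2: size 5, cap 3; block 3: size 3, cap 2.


A basis picks exactly ci elements from block i.
Number of bases = product of C(|Si|, ci).
= C(4,1) * C(5,3) * C(3,2)
= 4 * 10 * 3
= 120.

120


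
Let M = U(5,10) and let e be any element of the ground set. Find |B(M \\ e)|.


Deleting e from U(5,10) gives U(5,9) since n > r.
Bases of U(5,9) = C(9,5) = 126.

126


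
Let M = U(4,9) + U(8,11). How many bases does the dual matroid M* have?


(M1+M2)* = M1* + M2*.
M1* = U(5,9), bases: C(9,5) = 126.
M2* = U(3,11), bases: C(11,3) = 165.
|B(M*)| = 126 * 165 = 20790.

20790


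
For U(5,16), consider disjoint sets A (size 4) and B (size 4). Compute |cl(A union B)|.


|A union B| = 4 + 4 = 8 (disjoint).
In U(5,16), cl(S) = S if |S| < 5, else cl(S) = E.
Since 8 >= 5, cl(A union B) = E.
|cl(A union B)| = 16.

16


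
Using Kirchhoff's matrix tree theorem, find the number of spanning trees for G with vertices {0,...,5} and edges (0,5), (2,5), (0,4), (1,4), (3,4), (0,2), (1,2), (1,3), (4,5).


By Kirchhoff's matrix tree theorem, the number of spanning trees equals
the determinant of any cofactor of the Laplacian matrix L.
G has 6 vertices and 9 edges.
Computing the (5 x 5) cofactor determinant gives 64.

64


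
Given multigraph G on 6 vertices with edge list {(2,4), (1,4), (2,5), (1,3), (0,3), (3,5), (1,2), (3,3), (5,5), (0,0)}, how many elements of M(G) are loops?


In a graphic matroid, a loop is a self-loop edge (u,u) with rank 0.
Examining all 10 edges for self-loops...
Self-loops found: (3,3), (5,5), (0,0)
Number of loops = 3.

3


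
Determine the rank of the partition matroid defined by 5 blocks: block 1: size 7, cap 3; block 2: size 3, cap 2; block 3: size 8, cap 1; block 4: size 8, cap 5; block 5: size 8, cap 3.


Rank of a partition matroid = sum of min(|Si|, ci) for each block.
= min(7,3) + min(3,2) + min(8,1) + min(8,5) + min(8,3)
= 3 + 2 + 1 + 5 + 3
= 14.

14


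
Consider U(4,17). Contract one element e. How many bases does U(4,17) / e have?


Contracting e from U(4,17) gives U(3,16).
Bases of U(3,16) = (16 choose 3) = 560.

560


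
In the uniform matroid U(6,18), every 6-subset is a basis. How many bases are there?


Bases of U(6,18) are all 6-element subsets of the 18-element ground set.
Number of bases = C(18,6).
C(18,6) = 18564.

18564


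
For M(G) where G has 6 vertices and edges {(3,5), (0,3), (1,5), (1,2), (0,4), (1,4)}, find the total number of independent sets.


An independent set in a graphic matroid is an acyclic edge subset.
G has 6 vertices and 6 edges.
Enumerate all 2^6 = 64 subsets, checking for acyclicity.
Total independent sets = 62.

62


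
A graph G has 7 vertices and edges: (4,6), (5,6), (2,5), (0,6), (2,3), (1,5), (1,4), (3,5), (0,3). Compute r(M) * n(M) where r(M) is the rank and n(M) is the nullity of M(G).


r(M) = |V| - c = 7 - 1 = 6.
nullity = |E| - r(M) = 9 - 6 = 3.
Product = 6 * 3 = 18.

18


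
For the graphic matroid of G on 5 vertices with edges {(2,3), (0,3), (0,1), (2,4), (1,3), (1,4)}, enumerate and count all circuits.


A circuit in a graphic matroid = edge set of a simple cycle.
G has 5 vertices and 6 edges.
Enumerating all minimal edge subsets forming cycles...
Total circuits found: 3.

3


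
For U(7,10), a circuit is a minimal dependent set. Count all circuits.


In U(7,10), circuits are the (8)-element subsets.
Any set of 8 elements is dependent, and removing any one element gives
an independent set of size 7, so it is a minimal dependent set.
Number of circuits = (10 choose 8) = 45.

45


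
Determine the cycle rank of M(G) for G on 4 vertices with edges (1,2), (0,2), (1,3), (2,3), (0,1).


Cycle rank (nullity) = |E| - r(M) = |E| - (|V| - c).
|E| = 5, |V| = 4, c = 1.
Nullity = 5 - (4 - 1) = 5 - 3 = 2.

2


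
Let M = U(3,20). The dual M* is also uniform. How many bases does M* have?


The dual of U(r,n) is U(n-r, n) = U(17,20).
Bases of U(17,20) are all (17)-element subsets.
|B(M*)| = (20 choose 17) = 1140.

1140


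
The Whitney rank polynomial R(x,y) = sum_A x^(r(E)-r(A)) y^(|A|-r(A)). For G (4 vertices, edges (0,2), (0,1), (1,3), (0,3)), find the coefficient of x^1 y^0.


R(x,y) = sum over A in 2^E of x^(r(E)-r(A)) * y^(|A|-r(A)).
G has 4 vertices, 4 edges. r(E) = 3.
Enumerate all 2^4 = 16 subsets.
Count subsets with r(E)-r(A)=1 and |A|-r(A)=0: 6.

6


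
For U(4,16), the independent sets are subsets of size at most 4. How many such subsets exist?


Independent sets of U(4,16) are all subsets of size <= 4.
Count = (16 choose 0) + (16 choose 1) + (16 choose 2) + (16 choose 3) + (16 choose 4)
     = 1 + 16 + 120 + 560 + 1820
     = 2517.

2517


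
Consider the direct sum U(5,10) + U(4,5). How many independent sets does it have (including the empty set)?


For a direct sum, |I(M1+M2)| = |I(M1)| * |I(M2)|.
|I(U(5,10))| = sum C(10,k) for k=0..5 = 638.
|I(U(4,5))| = sum C(5,k) for k=0..4 = 31.
Total = 638 * 31 = 19778.

19778


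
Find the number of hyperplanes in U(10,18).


Hyperplanes of U(10,18) are flats of rank 9.
In a uniform matroid, these are exactly the (9)-element subsets.
Count = C(18,9) = 18! / (9! * 9!) = 48620.

48620


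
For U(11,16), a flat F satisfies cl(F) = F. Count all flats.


Flats of U(11,16): every subset of size < 11 is a flat, plus E itself.
Count = (16 choose 0) + (16 choose 1) + (16 choose 2) + (16 choose 3) + (16 choose 4) + (16 choose 5) + (16 choose 6) + (16 choose 7) + (16 choose 8) + (16 choose 9) + (16 choose 10) + 1
     = 1 + 16 + 120 + 560 + 1820 + 4368 + 8008 + 11440 + 12870 + 11440 + 8008 + 1
     = 58652.

58652


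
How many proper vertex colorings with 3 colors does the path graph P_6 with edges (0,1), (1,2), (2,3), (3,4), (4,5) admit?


P(P_6, k) = k * (k-1)^(5).
P(3) = 3 * 2^5 = 3 * 32 = 96.

96


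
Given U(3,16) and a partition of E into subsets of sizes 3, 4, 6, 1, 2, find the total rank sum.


r(Ai) = min(|Ai|, 3) for each part.
Sum = min(3,3) + min(4,3) + min(6,3) + min(1,3) + min(2,3)
    = 3 + 3 + 3 + 1 + 2
    = 12.

12


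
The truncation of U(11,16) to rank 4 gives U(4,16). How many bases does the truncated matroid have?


Truncating U(11,16) to rank 4 gives U(4,16).
Bases of U(4,16) are all 4-element subsets of 16 elements.
Number of bases = C(16,4) = (16 * 15 * 14 * 13) / (1 * 2 * 3 * 4) = 1820.

1820


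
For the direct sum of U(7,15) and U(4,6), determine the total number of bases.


Bases of a direct sum M1 + M2: |B| = |B(M1)| * |B(M2)|.
|B(U(7,15))| = C(15,7) = 6435.
|B(U(4,6))| = C(6,4) = 15.
Total bases = 6435 * 15 = 96525.

96525


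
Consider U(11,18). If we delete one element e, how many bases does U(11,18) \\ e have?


Deleting e from U(11,18) gives U(11,17) since n > r.
Bases of U(11,17) = C(17,11) = 17! / (11! * 6!) = 12376.

12376


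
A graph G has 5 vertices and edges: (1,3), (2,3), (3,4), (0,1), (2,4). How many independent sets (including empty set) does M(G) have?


An independent set in a graphic matroid is an acyclic edge subset.
G has 5 vertices and 5 edges.
Enumerate all 2^5 = 32 subsets, checking for acyclicity.
Total independent sets = 28.

28


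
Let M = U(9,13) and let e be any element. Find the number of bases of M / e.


Contracting e from U(9,13) gives U(8,12).
Bases of U(8,12) = C(12,8) = 12! / (8! * 4!) = 495.

495


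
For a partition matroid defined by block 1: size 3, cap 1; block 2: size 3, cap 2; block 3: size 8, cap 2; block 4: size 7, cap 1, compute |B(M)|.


A basis picks exactly ci elements from block i.
Number of bases = product of C(|Si|, ci).
= C(3,1) * C(3,2) * C(8,2) * C(7,1)
= 3 * 3 * 28 * 7
= 1764.

1764


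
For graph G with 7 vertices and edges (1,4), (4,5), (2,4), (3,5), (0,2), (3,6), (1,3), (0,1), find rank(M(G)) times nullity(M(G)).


r(M) = |V| - c = 7 - 1 = 6.
nullity = |E| - r(M) = 8 - 6 = 2.
Product = 6 * 2 = 12.

12


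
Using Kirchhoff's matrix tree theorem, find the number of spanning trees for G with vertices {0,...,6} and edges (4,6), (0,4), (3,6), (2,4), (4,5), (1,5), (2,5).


By Kirchhoff's matrix tree theorem, the number of spanning trees equals
the determinant of any cofactor of the Laplacian matrix L.
G has 7 vertices and 7 edges.
Computing the (6 x 6) cofactor determinant gives 3.

3


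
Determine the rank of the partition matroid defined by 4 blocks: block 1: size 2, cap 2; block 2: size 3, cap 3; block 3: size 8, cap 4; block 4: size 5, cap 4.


Rank of a partition matroid = sum of min(|Si|, ci) for each block.
= min(2,2) + min(3,3) + min(8,4) + min(5,4)
= 2 + 3 + 4 + 4
= 13.

13


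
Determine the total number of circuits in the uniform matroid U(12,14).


In U(12,14), circuits are the (13)-element subsets.
Any set of 13 elements is dependent, and removing any one element gives
an independent set of size 12, so it is a minimal dependent set.
Number of circuits = (14 choose 13) = 14.

14


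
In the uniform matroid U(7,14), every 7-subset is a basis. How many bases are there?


Bases of U(7,14) are all 7-element subsets of the 14-element ground set.
Number of bases = C(14,7).
(14 choose 7) = 3432.

3432


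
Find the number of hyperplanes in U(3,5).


Hyperplanes of U(3,5) are flats of rank 2.
In a uniform matroid, these are exactly the (2)-element subsets.
Count = C(5,2) = 5! / (2! * 3!) = 10.

10


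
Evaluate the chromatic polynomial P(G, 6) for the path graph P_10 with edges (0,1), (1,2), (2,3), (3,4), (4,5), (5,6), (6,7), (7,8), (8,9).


P(P_10, k) = k * (k-1)^(9).
P(6) = 6 * 5^9 = 6 * 1953125 = 11718750.

11718750


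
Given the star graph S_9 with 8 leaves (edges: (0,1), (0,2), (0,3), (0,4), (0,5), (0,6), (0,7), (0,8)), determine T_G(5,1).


A star on 9 vertices is a tree with 8 edges.
T(x,y) = x^(8) for any tree.
T(5,1) = 5^8 = 390625.

390625


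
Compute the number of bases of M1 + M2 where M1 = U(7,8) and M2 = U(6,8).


Bases of a direct sum M1 + M2: |B| = |B(M1)| * |B(M2)|.
|B(U(7,8))| = C(8,7) = 8.
|B(U(6,8))| = C(8,6) = 28.
Total bases = 8 * 28 = 224.

224


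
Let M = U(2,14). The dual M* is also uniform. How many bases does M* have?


The dual of U(r,n) is U(n-r, n) = U(12,14).
Bases of U(12,14) are all (12)-element subsets.
|B(M*)| = C(14,12) = 14! / (12! * 2!) = 91.

91


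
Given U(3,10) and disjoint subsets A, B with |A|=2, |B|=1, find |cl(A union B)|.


|A union B| = 2 + 1 = 3 (disjoint).
In U(3,10), cl(S) = S if |S| < 3, else cl(S) = E.
Since 3 >= 3, cl(A union B) = E.
|cl(A union B)| = 10.

10


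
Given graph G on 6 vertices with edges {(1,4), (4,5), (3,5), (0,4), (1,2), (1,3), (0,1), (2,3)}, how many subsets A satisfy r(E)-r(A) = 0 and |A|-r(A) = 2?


R(x,y) = sum over A in 2^E of x^(r(E)-r(A)) * y^(|A|-r(A)).
G has 6 vertices, 8 edges. r(E) = 5.
Enumerate all 2^8 = 256 subsets.
Count subsets with r(E)-r(A)=0 and |A|-r(A)=2: 8.

8


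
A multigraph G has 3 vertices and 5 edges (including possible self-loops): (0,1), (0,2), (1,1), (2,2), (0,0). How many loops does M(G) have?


In a graphic matroid, a loop is a self-loop edge (u,u) with rank 0.
Examining all 5 edges for self-loops...
Self-loops found: (1,1), (2,2), (0,0)
Number of loops = 3.

3


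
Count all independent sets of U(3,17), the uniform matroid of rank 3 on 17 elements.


Independent sets of U(3,17) are all subsets of size <= 3.
Count = C(17,0) + C(17,1) + C(17,2) + C(17,3)
     = 1 + 17 + 136 + 680
     = 834.

834


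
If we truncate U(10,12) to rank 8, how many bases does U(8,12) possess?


Truncating U(10,12) to rank 8 gives U(8,12).
Bases of U(8,12) are all 8-element subsets of 12 elements.
Number of bases = C(12,8) = 495.

495


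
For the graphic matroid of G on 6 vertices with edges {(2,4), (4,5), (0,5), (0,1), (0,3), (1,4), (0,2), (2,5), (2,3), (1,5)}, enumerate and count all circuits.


A circuit in a graphic matroid = edge set of a simple cycle.
G has 6 vertices and 10 edges.
Enumerating all minimal edge subsets forming cycles...
Total circuits found: 21.

21


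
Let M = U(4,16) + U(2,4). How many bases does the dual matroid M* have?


(M1+M2)* = M1* + M2*.
M1* = U(12,16), bases: C(16,12) = 1820.
M2* = U(2,4), bases: C(4,2) = 6.
|B(M*)| = 1820 * 6 = 10920.

10920


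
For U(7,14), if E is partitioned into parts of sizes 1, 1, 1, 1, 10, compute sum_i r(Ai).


r(Ai) = min(|Ai|, 7) for each part.
Sum = min(1,7) + min(1,7) + min(1,7) + min(1,7) + min(10,7)
    = 1 + 1 + 1 + 1 + 7
    = 11.

11


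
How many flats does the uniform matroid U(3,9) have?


Flats of U(3,9): every subset of size < 3 is a flat, plus E itself.
Count = C(9,0) + C(9,1) + C(9,2) + 1
     = 1 + 9 + 36 + 1
     = 47.

47


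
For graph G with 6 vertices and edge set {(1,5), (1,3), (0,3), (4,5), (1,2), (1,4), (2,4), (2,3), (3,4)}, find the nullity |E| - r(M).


Cycle rank (nullity) = |E| - r(M) = |E| - (|V| - c).
|E| = 9, |V| = 6, c = 1.
Nullity = 9 - (6 - 1) = 9 - 5 = 4.

4


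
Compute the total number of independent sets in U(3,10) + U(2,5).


For a direct sum, |I(M1+M2)| = |I(M1)| * |I(M2)|.
|I(U(3,10))| = sum C(10,k) for k=0..3 = 176.
|I(U(2,5))| = sum C(5,k) for k=0..2 = 16.
Total = 176 * 16 = 2816.

2816


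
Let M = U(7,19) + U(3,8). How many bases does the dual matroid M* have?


(M1+M2)* = M1* + M2*.
M1* = U(12,19), bases: C(19,12) = 50388.
M2* = U(5,8), bases: C(8,5) = 56.
|B(M*)| = 50388 * 56 = 2821728.

2821728


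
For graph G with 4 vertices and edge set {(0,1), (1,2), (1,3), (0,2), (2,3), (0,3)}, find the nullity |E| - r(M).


Cycle rank (nullity) = |E| - r(M) = |E| - (|V| - c).
|E| = 6, |V| = 4, c = 1.
Nullity = 6 - (4 - 1) = 6 - 3 = 3.

3


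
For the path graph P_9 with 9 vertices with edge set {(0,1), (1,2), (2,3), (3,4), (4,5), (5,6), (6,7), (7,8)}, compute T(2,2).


A path on 9 vertices is a tree with 8 edges.
T(x,y) = x^(8) for any tree.
T(2,2) = 2^8 = 256.

256


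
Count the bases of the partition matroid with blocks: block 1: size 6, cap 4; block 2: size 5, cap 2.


A basis picks exactly ci elements from block i.
Number of bases = product of C(|Si|, ci).
= C(6,4) * C(5,2)
= 15 * 10
= 150.

150


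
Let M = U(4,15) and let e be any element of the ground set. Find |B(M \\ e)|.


Deleting e from U(4,15) gives U(4,14) since n > r.
Bases of U(4,14) = C(14,4) = 14! / (4! * 10!) = 1001.

1001


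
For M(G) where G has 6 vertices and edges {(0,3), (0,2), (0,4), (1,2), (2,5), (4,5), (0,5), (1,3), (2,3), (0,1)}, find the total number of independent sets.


An independent set in a graphic matroid is an acyclic edge subset.
G has 6 vertices and 10 edges.
Enumerate all 2^10 = 1024 subsets, checking for acyclicity.
Total independent sets = 436.

436


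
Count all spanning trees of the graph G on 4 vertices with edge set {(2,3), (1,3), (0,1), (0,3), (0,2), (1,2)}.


By Kirchhoff's matrix tree theorem, the number of spanning trees equals
the determinant of any cofactor of the Laplacian matrix L.
G has 4 vertices and 6 edges.
Computing the (3 x 3) cofactor determinant gives 16.

16


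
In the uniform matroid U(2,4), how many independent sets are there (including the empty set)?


Independent sets of U(2,4) are all subsets of size <= 2.
Count = C(4,0) + C(4,1) + C(4,2)
     = 1 + 4 + 6
     = 11.

11


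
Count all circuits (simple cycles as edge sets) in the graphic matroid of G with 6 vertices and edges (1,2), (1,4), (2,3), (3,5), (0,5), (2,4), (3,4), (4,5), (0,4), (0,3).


A circuit in a graphic matroid = edge set of a simple cycle.
G has 6 vertices and 10 edges.
Enumerating all minimal edge subsets forming cycles...
Total circuits found: 18.

18


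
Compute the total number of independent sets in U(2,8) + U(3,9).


For a direct sum, |I(M1+M2)| = |I(M1)| * |I(M2)|.
|I(U(2,8))| = sum C(8,k) for k=0..2 = 37.
|I(U(3,9))| = sum C(9,k) for k=0..3 = 130.
Total = 37 * 130 = 4810.

4810


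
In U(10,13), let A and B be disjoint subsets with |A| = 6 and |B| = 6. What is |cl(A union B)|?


|A union B| = 6 + 6 = 12 (disjoint).
In U(10,13), cl(S) = S if |S| < 10, else cl(S) = E.
Since 12 >= 10, cl(A union B) = E.
|cl(A union B)| = 13.

13


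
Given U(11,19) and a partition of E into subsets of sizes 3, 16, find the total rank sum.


r(Ai) = min(|Ai|, 11) for each part.
Sum = min(3,11) + min(16,11)
    = 3 + 11
    = 14.

14


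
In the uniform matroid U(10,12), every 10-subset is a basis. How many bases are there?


Bases of U(10,12) are all 10-element subsets of the 12-element ground set.
Number of bases = C(12,10).
C(12,10) = 12! / (10! * 2!) = 66.

66


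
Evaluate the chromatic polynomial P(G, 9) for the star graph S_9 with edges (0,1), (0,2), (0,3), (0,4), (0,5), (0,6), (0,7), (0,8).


P(tree, k) = k * (k-1)^(8) for any tree on 9 vertices.
P(9) = 9 * 8^8 = 9 * 16777216 = 150994944.

150994944


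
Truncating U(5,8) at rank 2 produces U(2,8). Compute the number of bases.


Truncating U(5,8) to rank 2 gives U(2,8).
Bases of U(2,8) are all 2-element subsets of 8 elements.
Number of bases = C(8,2) = 8! / (2! * 6!) = 28.

28


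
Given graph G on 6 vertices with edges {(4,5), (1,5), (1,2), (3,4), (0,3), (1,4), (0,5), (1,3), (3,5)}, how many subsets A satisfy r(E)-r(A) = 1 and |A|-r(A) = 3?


R(x,y) = sum over A in 2^E of x^(r(E)-r(A)) * y^(|A|-r(A)).
G has 6 vertices, 9 edges. r(E) = 5.
Enumerate all 2^9 = 512 subsets.
Count subsets with r(E)-r(A)=1 and |A|-r(A)=3: 9.

9


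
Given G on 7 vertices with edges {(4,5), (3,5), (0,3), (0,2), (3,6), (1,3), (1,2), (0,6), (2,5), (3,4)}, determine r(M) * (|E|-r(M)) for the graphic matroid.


r(M) = |V| - c = 7 - 1 = 6.
nullity = |E| - r(M) = 10 - 6 = 4.
Product = 6 * 4 = 24.

24


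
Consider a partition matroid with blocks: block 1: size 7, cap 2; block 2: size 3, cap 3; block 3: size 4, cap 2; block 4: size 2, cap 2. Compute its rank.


Rank of a partition matroid = sum of min(|Si|, ci) for each block.
= min(7,2) + min(3,3) + min(4,2) + min(2,2)
= 2 + 3 + 2 + 2
= 9.

9


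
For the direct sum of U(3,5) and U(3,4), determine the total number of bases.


Bases of a direct sum M1 + M2: |B| = |B(M1)| * |B(M2)|.
|B(U(3,5))| = C(5,3) = 10.
|B(U(3,4))| = C(4,3) = 4.
Total bases = 10 * 4 = 40.

40


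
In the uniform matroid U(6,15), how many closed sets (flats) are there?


Flats of U(6,15): every subset of size < 6 is a flat, plus E itself.
Count = C(15,0) + C(15,1) + C(15,2) + C(15,3) + C(15,4) + C(15,5) + 1
     = 1 + 15 + 105 + 455 + 1365 + 3003 + 1
     = 4945.

4945


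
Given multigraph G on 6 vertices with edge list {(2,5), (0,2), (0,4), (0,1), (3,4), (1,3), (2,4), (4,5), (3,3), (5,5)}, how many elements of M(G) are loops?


In a graphic matroid, a loop is a self-loop edge (u,u) with rank 0.
Examining all 10 edges for self-loops...
Self-loops found: (3,3), (5,5)
Number of loops = 2.

2


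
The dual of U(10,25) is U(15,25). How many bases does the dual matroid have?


The dual of U(r,n) is U(n-r, n) = U(15,25).
Bases of U(15,25) are all (15)-element subsets.
|B(M*)| = C(25,15) = 25! / (15! * 10!) = 3268760.

3268760


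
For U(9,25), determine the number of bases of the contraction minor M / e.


Contracting e from U(9,25) gives U(8,24).
Bases of U(8,24) = C(24,8) = 735471.

735471


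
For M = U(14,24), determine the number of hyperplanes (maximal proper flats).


Hyperplanes of U(14,24) are flats of rank 13.
In a uniform matroid, these are exactly the (13)-element subsets.
Count = C(24,13) = 2496144.

2496144


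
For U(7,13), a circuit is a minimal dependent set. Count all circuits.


In U(7,13), circuits are the (8)-element subsets.
Any set of 8 elements is dependent, and removing any one element gives
an independent set of size 7, so it is a minimal dependent set.
Number of circuits = C(13,8) = 1287.

1287
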